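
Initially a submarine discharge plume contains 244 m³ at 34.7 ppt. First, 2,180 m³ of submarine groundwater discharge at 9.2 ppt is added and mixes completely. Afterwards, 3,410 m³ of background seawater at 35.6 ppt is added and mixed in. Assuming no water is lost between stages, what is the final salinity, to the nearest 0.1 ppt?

Mass of salt is conserved:
Initial salt = 244×34.7 = 8,466.8
After stage 1: salt = 8,466.8 + 2,180×9.2 = 28,522.8; volume = 2,424 m³; S = 11.767 ppt
After stage 2: salt = 28,522.8 + 3,410×35.6 = 149,918.8; volume = 5,834 m³
S = 149,918.8 / 5,834 = 25.6974 ppt

25.7 ppt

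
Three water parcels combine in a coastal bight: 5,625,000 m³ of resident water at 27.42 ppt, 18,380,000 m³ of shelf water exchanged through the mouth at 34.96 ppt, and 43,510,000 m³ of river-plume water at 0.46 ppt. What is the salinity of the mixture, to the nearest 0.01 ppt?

Weighted by volume,
salt = 5,625,000×27.42 + 18,380,000×34.96 + 43,510,000×0.46 = 154,237,500 + 642,564,800 + 20,014,600 = 816,816,900
volume = 5,625,000 + 18,380,000 + 43,510,000 = 67,515,000 m³
S = 816,816,900 / 67,515,000 = 12.0983 ppt

12.10 ppt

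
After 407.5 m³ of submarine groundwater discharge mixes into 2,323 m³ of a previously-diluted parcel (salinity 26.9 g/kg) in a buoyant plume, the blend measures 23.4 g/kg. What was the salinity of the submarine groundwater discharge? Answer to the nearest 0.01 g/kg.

3.45 g/kg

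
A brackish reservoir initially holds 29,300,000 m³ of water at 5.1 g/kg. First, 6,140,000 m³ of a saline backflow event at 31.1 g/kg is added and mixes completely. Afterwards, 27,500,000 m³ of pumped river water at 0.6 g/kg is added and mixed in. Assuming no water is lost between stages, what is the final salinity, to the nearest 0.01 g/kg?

5.67 g/kg

By conservation of dissolved salt,
Initial salt = 29,300,000×5.1 = 149,430,000
After stage 1: salt = 149,430,000 + 6,140,000×31.1 = 340,384,000; volume = 35,440,000 m³; S = 9.605 g/kg
After stage 2: salt = 340,384,000 + 27,500,000×0.6 = 356,884,000; volume = 62,940,000 m³
S = 356,884,000 / 62,940,000 = 5.6702 g/kg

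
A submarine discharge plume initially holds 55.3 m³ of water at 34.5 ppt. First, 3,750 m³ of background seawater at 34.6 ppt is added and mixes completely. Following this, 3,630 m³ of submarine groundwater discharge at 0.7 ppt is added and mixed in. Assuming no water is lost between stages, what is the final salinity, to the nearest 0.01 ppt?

Mass of salt is conserved:
Initial salt = 55.3×34.5 = 1,907.85
After stage 1: salt = 1,907.85 + 3,750×34.6 = 131,657.85; volume = 3,805.3 m³; S = 34.599 ppt
After stage 2: salt = 131,657.85 + 3,630×0.7 = 134,198.85; volume = 7,435.3 m³
S = 134,198.85 / 7,435.3 = 18.0489 ppt

18.05 ppt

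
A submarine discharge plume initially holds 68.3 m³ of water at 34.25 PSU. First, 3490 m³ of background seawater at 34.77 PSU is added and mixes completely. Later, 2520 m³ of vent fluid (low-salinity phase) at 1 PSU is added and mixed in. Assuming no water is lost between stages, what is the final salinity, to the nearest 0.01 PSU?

Weighted by volume,
Initial salt = 68.3×34.25 = 2,339.275
After stage 1: salt = 2,339.275 + 3,490×34.77 = 123,686.575; volume = 3,558.3 m³; S = 34.76 PSU
After stage 2: salt = 123,686.575 + 2,520×1 = 126,206.575; volume = 6,078.3 m³
S = 126,206.575 / 6,078.3 = 20.7635 PSU

20.76 PSU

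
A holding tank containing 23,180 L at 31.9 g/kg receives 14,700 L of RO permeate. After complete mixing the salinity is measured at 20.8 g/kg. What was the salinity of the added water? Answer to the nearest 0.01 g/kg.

Salt balance: 23,180×31.9 + 14,700×S = 37,880×20.8
739,442 + 14,700·S = 787,904
S = (787,904 − 739,442) / 14,700 = 3.2967 g/kg

3.30 g/kg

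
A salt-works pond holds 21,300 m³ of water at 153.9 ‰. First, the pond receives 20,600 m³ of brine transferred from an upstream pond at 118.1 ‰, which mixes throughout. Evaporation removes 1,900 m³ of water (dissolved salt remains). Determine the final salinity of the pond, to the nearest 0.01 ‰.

After mixing: salt = 21,300×153.9 + 20,600×118.1 = 5,710,930; volume = 41,900 m³
After evaporation: salt unchanged = 5,710,930; volume = 41,900 − 1,900 = 40,000 m³
S = 5,710,930 / 40,000 = 142.7733 ‰

142.77 ‰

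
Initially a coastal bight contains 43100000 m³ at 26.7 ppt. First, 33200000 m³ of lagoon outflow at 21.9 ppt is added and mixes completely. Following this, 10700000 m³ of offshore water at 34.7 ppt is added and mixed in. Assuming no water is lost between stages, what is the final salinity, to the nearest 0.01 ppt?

25.85 ppt

Salt balance:
Initial salt = 43,100,000×26.7 = 1,150,770,000
After stage 1: salt = 1,150,770,000 + 33,200,000×21.9 = 1,877,850,000; volume = 76,300,000 m³; S = 24.611 ppt
After stage 2: salt = 1,877,850,000 + 10,700,000×34.7 = 2,249,140,000; volume = 87,000,000 m³
S = 2,249,140,000 / 87,000,000 = 25.8522 ppt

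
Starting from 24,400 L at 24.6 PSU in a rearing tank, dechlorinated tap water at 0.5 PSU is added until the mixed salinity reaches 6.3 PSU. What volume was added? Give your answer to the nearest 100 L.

77000 L

Salt balance: 24,400×24.6 + V×0.5 = (24,400+V)×6.3
600,240 + 0.5V = 153,720 + 6.3V
446,520 = 5.8V
V = 76,986.21 L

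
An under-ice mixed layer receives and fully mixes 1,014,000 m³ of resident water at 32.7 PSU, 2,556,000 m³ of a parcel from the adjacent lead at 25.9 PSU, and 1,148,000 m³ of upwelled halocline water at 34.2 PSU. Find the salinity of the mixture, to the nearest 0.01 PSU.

Salt balance:
salt = 1,014,000×32.7 + 2,556,000×25.9 + 1,148,000×34.2 = 33,157,800 + 66,200,400 + 39,261,600 = 138,619,800
volume = 1,014,000 + 2,556,000 + 1,148,000 = 4,718,000 m³
S = 138,619,800 / 4,718,000 = 29.3811 PSU

29.38 PSU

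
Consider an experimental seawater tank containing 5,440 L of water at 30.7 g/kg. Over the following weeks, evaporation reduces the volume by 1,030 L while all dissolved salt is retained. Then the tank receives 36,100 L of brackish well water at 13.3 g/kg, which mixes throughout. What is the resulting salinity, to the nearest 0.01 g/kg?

15.97 g/kg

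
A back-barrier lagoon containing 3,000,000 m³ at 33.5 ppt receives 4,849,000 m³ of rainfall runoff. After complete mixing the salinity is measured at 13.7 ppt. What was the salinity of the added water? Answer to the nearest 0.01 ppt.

Salt balance: 3,000,000×33.5 + 4,849,000×S = 7,849,000×13.7
100,500,000 + 4,849,000·S = 107,531,300
S = (107,531,300 − 100,500,000) / 4,849,000 = 1.4501 ppt

1.45 ppt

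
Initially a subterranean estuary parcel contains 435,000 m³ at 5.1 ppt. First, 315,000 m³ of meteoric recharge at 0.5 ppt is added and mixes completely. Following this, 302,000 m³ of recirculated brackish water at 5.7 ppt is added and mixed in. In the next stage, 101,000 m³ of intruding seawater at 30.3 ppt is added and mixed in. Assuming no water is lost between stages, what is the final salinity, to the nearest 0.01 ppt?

Total salt / total volume:
Initial salt = 435,000×5.1 = 2,218,500
After stage 1: salt = 2,218,500 + 315,000×0.5 = 2,376,000; volume = 750,000 m³; S = 3.168 ppt
After stage 2: salt = 2,376,000 + 302,000×5.7 = 4,097,400; volume = 1,052,000 m³; S = 3.895 ppt
After stage 3: salt = 4,097,400 + 101,000×30.3 = 7,157,700; volume = 1,153,000 m³
S = 7,157,700 / 1,153,000 = 6.2079 ppt

6.21 ppt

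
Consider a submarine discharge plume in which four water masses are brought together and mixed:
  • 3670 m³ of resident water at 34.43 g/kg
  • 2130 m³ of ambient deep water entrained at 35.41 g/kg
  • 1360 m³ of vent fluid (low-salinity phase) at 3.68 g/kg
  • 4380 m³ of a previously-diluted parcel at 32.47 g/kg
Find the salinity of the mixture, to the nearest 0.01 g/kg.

30.24 g/kg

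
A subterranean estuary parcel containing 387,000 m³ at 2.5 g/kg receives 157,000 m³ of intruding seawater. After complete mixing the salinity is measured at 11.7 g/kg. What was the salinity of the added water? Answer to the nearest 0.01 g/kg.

34.38 g/kg

Salt balance: 387,000×2.5 + 157,000×S = 544,000×11.7
967,500 + 157,000·S = 6,364,800
S = (6,364,800 − 967,500) / 157,000 = 34.3777 g/kg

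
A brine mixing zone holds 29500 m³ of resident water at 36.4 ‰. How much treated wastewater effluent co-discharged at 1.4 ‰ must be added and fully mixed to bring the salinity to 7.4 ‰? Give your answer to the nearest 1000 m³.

Salt balance: 29,500×36.4 + V×1.4 = (29,500+V)×7.4
1,073,800 + 1.4V = 218,300 + 7.4V
855,500 = 6V
V = 142,583.33 m³

143000 m³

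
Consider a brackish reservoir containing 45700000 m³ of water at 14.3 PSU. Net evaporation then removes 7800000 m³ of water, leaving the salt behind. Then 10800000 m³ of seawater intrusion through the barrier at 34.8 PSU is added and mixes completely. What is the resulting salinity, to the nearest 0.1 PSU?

21.1 PSU

After evaporation: salt = 45,700,000×14.3 = 653,510,000; volume = 45,700,000 − 7,800,000 = 37,900,000 m³
After mixing: salt = 653,510,000 + 10,800,000×34.8 = 1,029,350,000; volume = 37,900,000 + 10,800,000 = 48,700,000 m³
S = 1,029,350,000 / 48,700,000 = 21.1366 PSU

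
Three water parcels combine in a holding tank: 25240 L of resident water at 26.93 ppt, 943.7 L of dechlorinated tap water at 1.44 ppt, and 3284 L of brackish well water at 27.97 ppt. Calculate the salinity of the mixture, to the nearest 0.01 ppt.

26.23 ppt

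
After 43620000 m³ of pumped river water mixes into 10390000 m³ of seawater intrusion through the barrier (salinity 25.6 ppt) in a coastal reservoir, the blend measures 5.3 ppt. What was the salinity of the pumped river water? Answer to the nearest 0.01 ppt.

Salt balance: 10,390,000×25.6 + 43,620,000×S = 54,010,000×5.3
265,984,000 + 43,620,000·S = 286,253,000
S = (286,253,000 − 265,984,000) / 43,620,000 = 0.4647 ppt

0.46 ppt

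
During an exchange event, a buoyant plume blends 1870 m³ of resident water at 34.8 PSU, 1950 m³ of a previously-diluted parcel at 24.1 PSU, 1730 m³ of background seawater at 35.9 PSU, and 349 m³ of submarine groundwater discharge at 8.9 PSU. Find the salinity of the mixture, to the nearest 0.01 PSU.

Conserving salt mass:
salt = 1,870×34.8 + 1,950×24.1 + 1,730×35.9 + 349×8.9 = 65,076 + 46,995 + 62,107 + 3,106.1 = 177,284.1
volume = 1,870 + 1,950 + 1,730 + 349 = 5,899 m³
S = 177,284.1 / 5,899 = 30.0532 PSU

30.05 PSU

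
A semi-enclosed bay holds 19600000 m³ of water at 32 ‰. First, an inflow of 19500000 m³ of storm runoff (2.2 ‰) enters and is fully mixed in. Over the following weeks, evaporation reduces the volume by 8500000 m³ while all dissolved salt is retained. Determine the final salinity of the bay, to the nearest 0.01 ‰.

After mixing: salt = 19,600,000×32 + 19,500,000×2.2 = 670,100,000; volume = 39,100,000 m³
After evaporation: salt unchanged = 670,100,000; volume = 39,100,000 − 8,500,000 = 30,600,000 m³
S = 670,100,000 / 30,600,000 = 21.8987 ‰

21.90 ‰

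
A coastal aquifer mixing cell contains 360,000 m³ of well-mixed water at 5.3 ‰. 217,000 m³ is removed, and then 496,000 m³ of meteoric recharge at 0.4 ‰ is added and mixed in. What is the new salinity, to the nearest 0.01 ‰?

1.50 ‰

Remaining after removal: 143,000 m³ at 5.3 ‰ (salt = 757,900)
After addition: salt = 757,900 + 496,000×0.4 = 956,300; volume = 639,000 m³
S = 956,300 / 639,000 = 1.4966 ‰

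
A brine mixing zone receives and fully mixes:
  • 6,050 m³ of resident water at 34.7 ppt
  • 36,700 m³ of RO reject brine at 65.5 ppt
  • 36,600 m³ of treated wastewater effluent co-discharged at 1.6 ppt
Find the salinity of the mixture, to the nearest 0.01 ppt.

Salt balance:
salt = 6,050×34.7 + 36,700×65.5 + 36,600×1.6 = 209,935 + 2,403,850 + 58,560 = 2,672,345
volume = 6,050 + 36,700 + 36,600 = 79,350 m³
S = 2,672,345 / 79,350 = 33.6779 ppt

33.68 ppt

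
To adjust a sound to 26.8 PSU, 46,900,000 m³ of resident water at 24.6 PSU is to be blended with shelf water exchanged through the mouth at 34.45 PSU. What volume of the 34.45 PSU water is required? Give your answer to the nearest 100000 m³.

Salt balance: 46,900,000×24.6 + V×34.45 = (46,900,000+V)×26.8
1,153,740,000 + 34.45V = 1,256,920,000 + 26.8V
103,180,000 = 7.65V
V = 13,487,581.7 m³

13500000 m³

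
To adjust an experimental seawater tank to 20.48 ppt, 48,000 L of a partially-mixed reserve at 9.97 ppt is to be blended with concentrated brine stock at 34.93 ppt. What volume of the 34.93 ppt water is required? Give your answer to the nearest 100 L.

34900 L

Salt balance: 48,000×9.97 + V×34.93 = (48,000+V)×20.48
478,560 + 34.93V = 983,040 + 20.48V
504,480 = 14.45V
V = 34,912.11 L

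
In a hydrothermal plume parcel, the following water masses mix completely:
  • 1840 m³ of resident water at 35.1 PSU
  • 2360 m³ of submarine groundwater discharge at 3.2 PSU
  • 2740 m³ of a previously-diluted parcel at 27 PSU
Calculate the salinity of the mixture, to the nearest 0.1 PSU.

Salt balance:
salt = 1,840×35.1 + 2,360×3.2 + 2,740×27 = 64,584 + 7,552 + 73,980 = 146,116
volume = 1,840 + 2,360 + 2,740 = 6,940 m³
S = 146,116 / 6,940 = 21.054 PSU

21.1 PSU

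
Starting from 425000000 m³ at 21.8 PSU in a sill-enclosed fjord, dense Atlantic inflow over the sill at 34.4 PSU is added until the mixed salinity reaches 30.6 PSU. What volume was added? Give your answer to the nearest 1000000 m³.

984000000 m³

Salt balance: 425,000,000×21.8 + V×34.4 = (425,000,000+V)×30.6
9,265,000,000 + 34.4V = 13,005,000,000 + 30.6V
3,740,000,000 = 3.8V
V = 984,210,526.32 m³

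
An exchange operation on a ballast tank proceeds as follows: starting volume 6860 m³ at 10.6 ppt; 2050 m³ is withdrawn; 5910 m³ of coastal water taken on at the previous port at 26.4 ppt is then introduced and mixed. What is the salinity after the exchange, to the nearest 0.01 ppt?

Remaining after removal: 4,810 m³ at 10.6 ppt (salt = 50,986)
After addition: salt = 50,986 + 5,910×26.4 = 207,010; volume = 10,720 m³
S = 207,010 / 10,720 = 19.3106 ppt

19.31 ppt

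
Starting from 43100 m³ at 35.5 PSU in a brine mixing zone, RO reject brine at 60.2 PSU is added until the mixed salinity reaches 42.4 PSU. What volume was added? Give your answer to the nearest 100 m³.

16700 m³

Salt balance: 43,100×35.5 + V×60.2 = (43,100+V)×42.4
1,530,050 + 60.2V = 1,827,440 + 42.4V
297,390 = 17.8V
V = 16,707.3 m³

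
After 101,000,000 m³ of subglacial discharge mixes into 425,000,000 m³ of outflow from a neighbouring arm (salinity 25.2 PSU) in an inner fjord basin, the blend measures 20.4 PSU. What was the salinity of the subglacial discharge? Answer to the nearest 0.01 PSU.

Salt balance: 425,000,000×25.2 + 101,000,000×S = 526,000,000×20.4
10,710,000,000 + 101,000,000·S = 10,730,400,000
S = (10,730,400,000 − 10,710,000,000) / 101,000,000 = 0.202 PSU

0.20 PSU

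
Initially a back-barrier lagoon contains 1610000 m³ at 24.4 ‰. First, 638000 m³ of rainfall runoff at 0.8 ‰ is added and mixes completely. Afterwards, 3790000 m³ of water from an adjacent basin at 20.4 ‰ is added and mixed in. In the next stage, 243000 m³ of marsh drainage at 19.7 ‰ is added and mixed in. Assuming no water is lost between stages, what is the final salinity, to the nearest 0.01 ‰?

Weighted by volume,
Initial salt = 1,610,000×24.4 = 39,284,000
After stage 1: salt = 39,284,000 + 638,000×0.8 = 39,794,400; volume = 2,248,000 m³; S = 17.702 ‰
After stage 2: salt = 39,794,400 + 3,790,000×20.4 = 117,110,400; volume = 6,038,000 m³; S = 19.396 ‰
After stage 3: salt = 117,110,400 + 243,000×19.7 = 121,897,500; volume = 6,281,000 m³
S = 121,897,500 / 6,281,000 = 19.4073 ‰

19.41 ‰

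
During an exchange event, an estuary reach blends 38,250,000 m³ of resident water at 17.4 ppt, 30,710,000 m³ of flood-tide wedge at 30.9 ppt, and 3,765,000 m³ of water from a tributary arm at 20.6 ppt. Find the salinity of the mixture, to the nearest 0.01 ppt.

23.27 ppt

Mass of salt is conserved:
salt = 38,250,000×17.4 + 30,710,000×30.9 + 3,765,000×20.6 = 665,550,000 + 948,939,000 + 77,559,000 = 1,692,048,000
volume = 38,250,000 + 30,710,000 + 3,765,000 = 72,725,000 m³
S = 1,692,048,000 / 72,725,000 = 23.2664 ppt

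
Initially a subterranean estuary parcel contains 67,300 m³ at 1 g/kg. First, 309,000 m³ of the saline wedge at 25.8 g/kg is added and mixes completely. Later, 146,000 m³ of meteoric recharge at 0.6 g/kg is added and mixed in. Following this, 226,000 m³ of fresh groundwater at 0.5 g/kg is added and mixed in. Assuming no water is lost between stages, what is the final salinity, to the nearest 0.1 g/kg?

Conserving salt mass:
Initial salt = 67,300×1 = 67,300
After stage 1: salt = 67,300 + 309,000×25.8 = 8,039,500; volume = 376,300 m³; S = 21.365 g/kg
After stage 2: salt = 8,039,500 + 146,000×0.6 = 8,127,100; volume = 522,300 m³; S = 15.56 g/kg
After stage 3: salt = 8,127,100 + 226,000×0.5 = 8,240,100; volume = 748,300 m³
S = 8,240,100 / 748,300 = 11.0118 g/kg

11.0 g/kg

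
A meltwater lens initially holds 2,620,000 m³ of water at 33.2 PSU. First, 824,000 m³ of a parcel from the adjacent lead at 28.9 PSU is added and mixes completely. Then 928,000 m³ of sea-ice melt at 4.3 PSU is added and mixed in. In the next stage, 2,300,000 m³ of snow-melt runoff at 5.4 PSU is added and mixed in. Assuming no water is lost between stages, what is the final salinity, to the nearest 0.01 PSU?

By conservation of dissolved salt,
Initial salt = 2,620,000×33.2 = 86,984,000
After stage 1: salt = 86,984,000 + 824,000×28.9 = 110,797,600; volume = 3,444,000 m³; S = 32.171 PSU
After stage 2: salt = 110,797,600 + 928,000×4.3 = 114,788,000; volume = 4,372,000 m³; S = 26.255 PSU
After stage 3: salt = 114,788,000 + 2,300,000×5.4 = 127,208,000; volume = 6,672,000 m³
S = 127,208,000 / 6,672,000 = 19.0659 PSU

19.07 PSU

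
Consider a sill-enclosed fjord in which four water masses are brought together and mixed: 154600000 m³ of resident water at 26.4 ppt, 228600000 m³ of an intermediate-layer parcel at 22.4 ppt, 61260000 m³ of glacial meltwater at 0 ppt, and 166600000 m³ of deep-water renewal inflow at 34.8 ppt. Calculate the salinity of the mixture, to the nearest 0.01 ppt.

24.55 ppt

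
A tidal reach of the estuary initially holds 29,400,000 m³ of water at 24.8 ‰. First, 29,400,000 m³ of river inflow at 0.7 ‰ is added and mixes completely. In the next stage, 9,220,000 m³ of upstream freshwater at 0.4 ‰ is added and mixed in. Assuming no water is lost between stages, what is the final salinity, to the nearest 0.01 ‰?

11.08 ‰

By conservation of dissolved salt,
Initial salt = 29,400,000×24.8 = 729,120,000
After stage 1: salt = 729,120,000 + 29,400,000×0.7 = 749,700,000; volume = 58,800,000 m³; S = 12.75 ‰
After stage 2: salt = 749,700,000 + 9,220,000×0.4 = 753,388,000; volume = 68,020,000 m³
S = 753,388,000 / 68,020,000 = 11.076 ‰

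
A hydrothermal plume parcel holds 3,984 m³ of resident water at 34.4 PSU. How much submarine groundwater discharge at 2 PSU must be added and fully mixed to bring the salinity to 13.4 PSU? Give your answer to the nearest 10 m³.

7340 m³

Salt balance: 3,984×34.4 + V×2 = (3,984+V)×13.4
137,049.6 + 2V = 53,385.6 + 13.4V
83,664 = 11.4V
V = 7,338.95 m³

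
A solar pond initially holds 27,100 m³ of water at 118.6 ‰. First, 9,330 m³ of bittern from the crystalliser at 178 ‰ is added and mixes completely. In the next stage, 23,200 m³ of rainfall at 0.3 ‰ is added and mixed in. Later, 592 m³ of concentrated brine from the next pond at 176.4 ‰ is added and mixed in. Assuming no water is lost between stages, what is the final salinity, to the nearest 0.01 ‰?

82.80 ‰

Salt balance:
Initial salt = 27,100×118.6 = 3,214,060
After stage 1: salt = 3,214,060 + 9,330×178 = 4,874,800; volume = 36,430 m³; S = 133.813 ‰
After stage 2: salt = 4,874,800 + 23,200×0.3 = 4,881,760; volume = 59,630 m³; S = 81.868 ‰
After stage 3: salt = 4,881,760 + 592×176.4 = 4,986,188.8; volume = 60,222 m³
S = 4,986,188.8 / 60,222 = 82.7968 ‰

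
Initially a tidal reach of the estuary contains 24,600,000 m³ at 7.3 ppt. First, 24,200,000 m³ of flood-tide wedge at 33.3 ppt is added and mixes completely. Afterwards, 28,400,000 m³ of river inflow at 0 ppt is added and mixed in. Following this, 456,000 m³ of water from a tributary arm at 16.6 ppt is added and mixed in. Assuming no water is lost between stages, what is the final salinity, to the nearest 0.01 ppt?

12.79 ppt

By conservation of dissolved salt,
Initial salt = 24,600,000×7.3 = 179,580,000
After stage 1: salt = 179,580,000 + 24,200,000×33.3 = 985,440,000; volume = 48,800,000 m³; S = 20.193 ppt
After stage 2: salt = 985,440,000 + 28,400,000×0 = 985,440,000; volume = 77,200,000 m³; S = 12.765 ppt
After stage 3: salt = 985,440,000 + 456,000×16.6 = 993,009,600; volume = 77,656,000 m³
S = 993,009,600 / 77,656,000 = 12.7873 ppt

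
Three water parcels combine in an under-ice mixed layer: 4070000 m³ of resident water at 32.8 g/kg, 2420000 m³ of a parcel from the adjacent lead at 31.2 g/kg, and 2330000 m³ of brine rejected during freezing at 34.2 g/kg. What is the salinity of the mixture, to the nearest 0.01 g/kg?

Salt balance:
salt = 4,070,000×32.8 + 2,420,000×31.2 + 2,330,000×34.2 = 133,496,000 + 75,504,000 + 79,686,000 = 288,686,000
volume = 4,070,000 + 2,420,000 + 2,330,000 = 8,820,000 m³
S = 288,686,000 / 8,820,000 = 32.7308 g/kg

32.73 g/kg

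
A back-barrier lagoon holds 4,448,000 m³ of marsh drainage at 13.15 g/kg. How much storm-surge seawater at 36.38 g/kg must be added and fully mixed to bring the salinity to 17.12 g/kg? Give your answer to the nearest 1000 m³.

Salt balance: 4,448,000×13.15 + V×36.38 = (4,448,000+V)×17.12
58,491,200 + 36.38V = 76,149,760 + 17.12V
17,658,560 = 19.26V
V = 916,851.51 m³

917000 m³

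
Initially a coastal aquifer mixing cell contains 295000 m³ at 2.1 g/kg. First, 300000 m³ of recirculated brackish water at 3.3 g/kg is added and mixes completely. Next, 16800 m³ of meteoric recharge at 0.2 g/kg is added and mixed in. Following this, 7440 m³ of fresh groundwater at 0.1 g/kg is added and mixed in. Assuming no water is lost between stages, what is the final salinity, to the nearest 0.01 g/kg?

2.61 g/kg

By conservation of dissolved salt,
Initial salt = 295,000×2.1 = 619,500
After stage 1: salt = 619,500 + 300,000×3.3 = 1,609,500; volume = 595,000 m³; S = 2.705 g/kg
After stage 2: salt = 1,609,500 + 16,800×0.2 = 1,612,860; volume = 611,800 m³; S = 2.636 g/kg
After stage 3: salt = 1,612,860 + 7,440×0.1 = 1,613,604; volume = 619,240 m³
S = 1,613,604 / 619,240 = 2.6058 g/kg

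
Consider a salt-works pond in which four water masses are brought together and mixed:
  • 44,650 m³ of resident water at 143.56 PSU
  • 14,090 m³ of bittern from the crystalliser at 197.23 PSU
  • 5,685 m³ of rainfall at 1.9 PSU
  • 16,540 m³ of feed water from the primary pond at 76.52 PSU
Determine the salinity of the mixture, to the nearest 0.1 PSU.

129.3 PSU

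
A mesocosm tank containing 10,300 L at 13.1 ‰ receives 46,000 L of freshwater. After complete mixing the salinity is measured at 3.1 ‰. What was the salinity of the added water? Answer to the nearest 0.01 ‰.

0.86 ‰

Salt balance: 10,300×13.1 + 46,000×S = 56,300×3.1
134,930 + 46,000·S = 174,530
S = (174,530 − 134,930) / 46,000 = 0.8609 ‰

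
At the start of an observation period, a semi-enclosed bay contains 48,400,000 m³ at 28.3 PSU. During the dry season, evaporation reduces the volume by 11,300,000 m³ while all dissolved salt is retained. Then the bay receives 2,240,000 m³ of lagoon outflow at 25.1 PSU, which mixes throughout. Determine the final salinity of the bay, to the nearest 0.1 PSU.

After evaporation: salt = 48,400,000×28.3 = 1,369,720,000; volume = 48,400,000 − 11,300,000 = 37,100,000 m³
After mixing: salt = 1,369,720,000 + 2,240,000×25.1 = 1,425,944,000; volume = 37,100,000 + 2,240,000 = 39,340,000 m³
S = 1,425,944,000 / 39,340,000 = 36.2467 PSU

36.2 PSU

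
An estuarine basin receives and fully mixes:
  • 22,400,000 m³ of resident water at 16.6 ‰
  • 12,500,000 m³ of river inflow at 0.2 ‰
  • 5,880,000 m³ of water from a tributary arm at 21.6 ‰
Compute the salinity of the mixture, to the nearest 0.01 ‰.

12.29 ‰

Salt balance:
salt = 22,400,000×16.6 + 12,500,000×0.2 + 5,880,000×21.6 = 371,840,000 + 2,500,000 + 127,008,000 = 501,348,000
volume = 22,400,000 + 12,500,000 + 5,880,000 = 40,780,000 m³
S = 501,348,000 / 40,780,000 = 12.294 ‰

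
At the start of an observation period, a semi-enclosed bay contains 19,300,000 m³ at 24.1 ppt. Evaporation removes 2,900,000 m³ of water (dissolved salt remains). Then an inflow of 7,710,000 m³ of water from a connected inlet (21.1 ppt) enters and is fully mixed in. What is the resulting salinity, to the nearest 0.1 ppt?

After evaporation: salt = 19,300,000×24.1 = 465,130,000; volume = 19,300,000 − 2,900,000 = 16,400,000 m³
After mixing: salt = 465,130,000 + 7,710,000×21.1 = 627,811,000; volume = 16,400,000 + 7,710,000 = 24,110,000 m³
S = 627,811,000 / 24,110,000 = 26.0394 ppt

26.0 ppt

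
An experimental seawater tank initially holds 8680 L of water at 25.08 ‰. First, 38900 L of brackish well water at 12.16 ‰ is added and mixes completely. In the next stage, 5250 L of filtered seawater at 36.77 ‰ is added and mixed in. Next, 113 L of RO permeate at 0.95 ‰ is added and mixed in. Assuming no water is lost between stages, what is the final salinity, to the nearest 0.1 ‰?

16.7 ‰

Total salt / total volume:
Initial salt = 8,680×25.08 = 217,694.4
After stage 1: salt = 217,694.4 + 38,900×12.16 = 690,718.4; volume = 47,580 L; S = 14.517 ‰
After stage 2: salt = 690,718.4 + 5,250×36.77 = 883,760.9; volume = 52,830 L; S = 16.728 ‰
After stage 3: salt = 883,760.9 + 113×0.95 = 883,868.25; volume = 52,943 L
S = 883,868.25 / 52,943 = 16.6947 ‰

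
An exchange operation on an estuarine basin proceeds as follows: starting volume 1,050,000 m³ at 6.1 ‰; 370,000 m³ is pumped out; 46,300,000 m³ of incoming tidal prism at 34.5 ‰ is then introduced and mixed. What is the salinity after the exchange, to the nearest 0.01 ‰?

34.09 ‰

Remaining after removal: 680,000 m³ at 6.1 ‰ (salt = 4,148,000)
After addition: salt = 4,148,000 + 46,300,000×34.5 = 1,601,498,000; volume = 46,980,000 m³
S = 1,601,498,000 / 46,980,000 = 34.0889 ‰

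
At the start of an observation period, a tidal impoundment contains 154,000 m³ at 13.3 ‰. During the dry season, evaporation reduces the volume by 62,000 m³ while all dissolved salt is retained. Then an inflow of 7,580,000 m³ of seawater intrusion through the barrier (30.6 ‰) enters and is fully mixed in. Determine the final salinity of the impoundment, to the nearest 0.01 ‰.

30.50 ‰

After evaporation: salt = 154,000×13.3 = 2,048,200; volume = 154,000 − 62,000 = 92,000 m³
After mixing: salt = 2,048,200 + 7,580,000×30.6 = 233,996,200; volume = 92,000 + 7,580,000 = 7,672,000 m³
S = 233,996,200 / 7,672,000 = 30.5 ‰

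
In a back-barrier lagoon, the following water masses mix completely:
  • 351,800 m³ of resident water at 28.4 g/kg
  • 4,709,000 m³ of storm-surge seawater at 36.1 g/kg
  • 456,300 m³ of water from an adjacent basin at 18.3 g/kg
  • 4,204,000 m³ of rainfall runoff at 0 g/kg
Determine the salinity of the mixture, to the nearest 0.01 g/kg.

Conserving salt mass:
salt = 351,800×28.4 + 4,709,000×36.1 + 456,300×18.3 + 4,204,000×0 = 9,991,120 + 169,994,900 + 8,350,290 + 0 = 188,336,310
volume = 351,800 + 4,709,000 + 456,300 + 4,204,000 = 9,721,100 m³
S = 188,336,310 / 9,721,100 = 19.374 g/kg

19.37 g/kg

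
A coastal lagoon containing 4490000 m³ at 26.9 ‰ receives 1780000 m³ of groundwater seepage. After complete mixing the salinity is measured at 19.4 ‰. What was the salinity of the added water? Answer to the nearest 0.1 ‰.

0.5 ‰

Salt balance: 4,490,000×26.9 + 1,780,000×S = 6,270,000×19.4
120,781,000 + 1,780,000·S = 121,638,000
S = (121,638,000 − 120,781,000) / 1,780,000 = 0.4815 ‰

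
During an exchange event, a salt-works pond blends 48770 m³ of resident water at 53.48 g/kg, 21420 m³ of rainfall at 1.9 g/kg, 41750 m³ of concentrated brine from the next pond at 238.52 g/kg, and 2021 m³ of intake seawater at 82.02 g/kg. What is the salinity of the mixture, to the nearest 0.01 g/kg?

Total salt / total volume:
salt = 48,770×53.48 + 21,420×1.9 + 41,750×238.52 + 2,021×82.02 = 2,608,219.6 + 40,698 + 9,958,210 + 165,762.42 = 12,772,890.02
volume = 48,770 + 21,420 + 41,750 + 2,021 = 113,961 m³
S = 12,772,890.02 / 113,961 = 112.0812 g/kg

112.08 g/kg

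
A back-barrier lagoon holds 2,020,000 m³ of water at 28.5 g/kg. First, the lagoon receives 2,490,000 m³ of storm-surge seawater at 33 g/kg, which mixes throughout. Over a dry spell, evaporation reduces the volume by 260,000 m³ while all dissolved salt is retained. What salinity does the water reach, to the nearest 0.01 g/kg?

32.88 g/kg

After mixing: salt = 2,020,000×28.5 + 2,490,000×33 = 139,740,000; volume = 4,510,000 m³
After evaporation: salt unchanged = 139,740,000; volume = 4,510,000 − 260,000 = 4,250,000 m³
S = 139,740,000 / 4,250,000 = 32.88 g/kg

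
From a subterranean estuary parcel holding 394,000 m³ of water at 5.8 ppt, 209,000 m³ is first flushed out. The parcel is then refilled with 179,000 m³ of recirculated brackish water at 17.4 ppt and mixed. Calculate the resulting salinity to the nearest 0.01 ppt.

Remaining after removal: 185,000 m³ at 5.8 ppt (salt = 1,073,000)
After addition: salt = 1,073,000 + 179,000×17.4 = 4,187,600; volume = 364,000 m³
S = 4,187,600 / 364,000 = 11.5044 ppt

11.50 ppt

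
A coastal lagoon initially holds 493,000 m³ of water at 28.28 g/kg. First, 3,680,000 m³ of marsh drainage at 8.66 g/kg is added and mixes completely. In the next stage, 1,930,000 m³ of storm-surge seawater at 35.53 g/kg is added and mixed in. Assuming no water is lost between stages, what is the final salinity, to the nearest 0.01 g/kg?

Weighted by volume,
Initial salt = 493,000×28.28 = 13,942,040
After stage 1: salt = 13,942,040 + 3,680,000×8.66 = 45,810,840; volume = 4,173,000 m³; S = 10.978 g/kg
After stage 2: salt = 45,810,840 + 1,930,000×35.53 = 114,383,740; volume = 6,103,000 m³
S = 114,383,740 / 6,103,000 = 18.7422 g/kg

18.74 g/kg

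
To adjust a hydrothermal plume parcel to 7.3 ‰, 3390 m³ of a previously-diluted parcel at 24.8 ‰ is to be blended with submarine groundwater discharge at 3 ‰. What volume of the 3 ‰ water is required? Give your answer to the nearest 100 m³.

13800 m³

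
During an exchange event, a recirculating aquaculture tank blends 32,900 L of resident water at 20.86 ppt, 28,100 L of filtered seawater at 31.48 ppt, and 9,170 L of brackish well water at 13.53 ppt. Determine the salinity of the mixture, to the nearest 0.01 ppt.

Mass of salt is conserved:
salt = 32,900×20.86 + 28,100×31.48 + 9,170×13.53 = 686,294 + 884,588 + 124,070.1 = 1,694,952.1
volume = 32,900 + 28,100 + 9,170 = 70,170 L
S = 1,694,952.1 / 70,170 = 24.1549 ppt

24.15 ppt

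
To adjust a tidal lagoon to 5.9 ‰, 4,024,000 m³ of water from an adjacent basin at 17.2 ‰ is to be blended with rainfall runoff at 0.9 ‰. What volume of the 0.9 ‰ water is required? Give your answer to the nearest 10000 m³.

9090000 m³

Salt balance: 4,024,000×17.2 + V×0.9 = (4,024,000+V)×5.9
69,212,800 + 0.9V = 23,741,600 + 5.9V
45,471,200 = 5V
V = 9,094,240 m³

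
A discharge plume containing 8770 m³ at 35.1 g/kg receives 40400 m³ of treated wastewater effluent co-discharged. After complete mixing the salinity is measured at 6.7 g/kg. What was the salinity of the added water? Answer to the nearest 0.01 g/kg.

Salt balance: 8,770×35.1 + 40,400×S = 49,170×6.7
307,827 + 40,400·S = 329,439
S = (329,439 − 307,827) / 40,400 = 0.535 g/kg

0.53 g/kg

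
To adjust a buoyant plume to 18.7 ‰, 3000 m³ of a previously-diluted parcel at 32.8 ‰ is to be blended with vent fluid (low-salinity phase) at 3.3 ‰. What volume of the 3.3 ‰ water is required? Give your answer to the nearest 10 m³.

Salt balance: 3,000×32.8 + V×3.3 = (3,000+V)×18.7
98,400 + 3.3V = 56,100 + 18.7V
42,300 = 15.4V
V = 2,746.75 m³

2750 m³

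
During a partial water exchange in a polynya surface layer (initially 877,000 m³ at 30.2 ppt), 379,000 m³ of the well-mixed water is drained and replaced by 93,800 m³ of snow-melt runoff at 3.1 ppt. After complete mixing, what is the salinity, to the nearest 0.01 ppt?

25.90 ppt

Remaining after removal: 498,000 m³ at 30.2 ppt (salt = 15,039,600)
After addition: salt = 15,039,600 + 93,800×3.1 = 15,330,380; volume = 591,800 m³
S = 15,330,380 / 591,800 = 25.9047 ppt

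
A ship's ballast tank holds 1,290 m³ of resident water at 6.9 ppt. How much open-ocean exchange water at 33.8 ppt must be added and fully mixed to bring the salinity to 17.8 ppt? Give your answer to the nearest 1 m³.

879 m³

Salt balance: 1,290×6.9 + V×33.8 = (1,290+V)×17.8
8,901 + 33.8V = 22,962 + 17.8V
14,061 = 16V
V = 878.81 m³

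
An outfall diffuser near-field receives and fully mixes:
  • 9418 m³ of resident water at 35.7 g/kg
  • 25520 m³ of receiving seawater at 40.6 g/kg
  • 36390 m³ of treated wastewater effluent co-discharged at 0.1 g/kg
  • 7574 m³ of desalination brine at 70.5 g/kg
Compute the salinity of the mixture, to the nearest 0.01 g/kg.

Salt balance:
salt = 9,418×35.7 + 25,520×40.6 + 36,390×0.1 + 7,574×70.5 = 336,222.6 + 1,036,112 + 3,639 + 533,967 = 1,909,940.6
volume = 9,418 + 25,520 + 36,390 + 7,574 = 78,902 m³
S = 1,909,940.6 / 78,902 = 24.2065 g/kg

24.21 g/kg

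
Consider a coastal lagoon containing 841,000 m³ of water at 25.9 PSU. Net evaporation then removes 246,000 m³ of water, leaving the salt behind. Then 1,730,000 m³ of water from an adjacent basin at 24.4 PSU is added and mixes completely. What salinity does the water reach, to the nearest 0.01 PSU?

After evaporation: salt = 841,000×25.9 = 21,781,900; volume = 841,000 − 246,000 = 595,000 m³
After mixing: salt = 21,781,900 + 1,730,000×24.4 = 63,993,900; volume = 595,000 + 1,730,000 = 2,325,000 m³
S = 63,993,900 / 2,325,000 = 27.5243 PSU

27.52 PSU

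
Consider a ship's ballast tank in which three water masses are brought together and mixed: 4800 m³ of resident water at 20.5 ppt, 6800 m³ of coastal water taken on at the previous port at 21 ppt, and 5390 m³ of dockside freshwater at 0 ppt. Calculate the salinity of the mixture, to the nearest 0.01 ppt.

14.20 ppt

Mass of salt is conserved:
salt = 4,800×20.5 + 6,800×21 + 5,390×0 = 98,400 + 142,800 + 0 = 241,200
volume = 4,800 + 6,800 + 5,390 = 16,990 m³
S = 241,200 / 16,990 = 14.1966 ppt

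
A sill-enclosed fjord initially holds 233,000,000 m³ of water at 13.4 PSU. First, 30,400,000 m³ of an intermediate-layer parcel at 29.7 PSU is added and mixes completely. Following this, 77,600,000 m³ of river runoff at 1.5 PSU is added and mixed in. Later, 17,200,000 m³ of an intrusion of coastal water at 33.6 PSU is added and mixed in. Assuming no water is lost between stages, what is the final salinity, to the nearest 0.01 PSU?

Conserving salt mass:
Initial salt = 233,000,000×13.4 = 3,122,200,000
After stage 1: salt = 3,122,200,000 + 30,400,000×29.7 = 4,025,080,000; volume = 263,400,000 m³; S = 15.281 PSU
After stage 2: salt = 4,025,080,000 + 77,600,000×1.5 = 4,141,480,000; volume = 341,000,000 m³; S = 12.145 PSU
After stage 3: salt = 4,141,480,000 + 17,200,000×33.6 = 4,719,400,000; volume = 358,200,000 m³
S = 4,719,400,000 / 358,200,000 = 13.1753 PSU

13.18 PSU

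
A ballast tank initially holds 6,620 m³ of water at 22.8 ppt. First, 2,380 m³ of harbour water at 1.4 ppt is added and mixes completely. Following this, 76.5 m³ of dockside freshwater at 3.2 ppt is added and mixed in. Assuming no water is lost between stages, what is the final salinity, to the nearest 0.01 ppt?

Mass of salt is conserved:
Initial salt = 6,620×22.8 = 150,936
After stage 1: salt = 150,936 + 2,380×1.4 = 154,268; volume = 9,000 m³; S = 17.141 ppt
After stage 2: salt = 154,268 + 76.5×3.2 = 154,512.8; volume = 9,076.5 m³
S = 154,512.8 / 9,076.5 = 17.0234 ppt

17.02 ppt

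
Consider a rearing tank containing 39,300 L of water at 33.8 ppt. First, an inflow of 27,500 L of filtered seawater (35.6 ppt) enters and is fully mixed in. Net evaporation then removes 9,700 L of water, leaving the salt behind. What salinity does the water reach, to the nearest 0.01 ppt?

40.41 ppt

After mixing: salt = 39,300×33.8 + 27,500×35.6 = 2,307,340; volume = 66,800 L
After evaporation: salt unchanged = 2,307,340; volume = 66,800 − 9,700 = 57,100 L
S = 2,307,340 / 57,100 = 40.4088 ppt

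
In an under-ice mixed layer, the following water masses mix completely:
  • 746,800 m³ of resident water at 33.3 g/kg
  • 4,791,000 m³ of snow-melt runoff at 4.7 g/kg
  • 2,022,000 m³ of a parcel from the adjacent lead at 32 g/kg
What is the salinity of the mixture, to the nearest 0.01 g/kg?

14.83 g/kg

Salt balance:
salt = 746,800×33.3 + 4,791,000×4.7 + 2,022,000×32 = 24,868,440 + 22,517,700 + 64,704,000 = 112,090,140
volume = 746,800 + 4,791,000 + 2,022,000 = 7,559,800 m³
S = 112,090,140 / 7,559,800 = 14.8271 g/kg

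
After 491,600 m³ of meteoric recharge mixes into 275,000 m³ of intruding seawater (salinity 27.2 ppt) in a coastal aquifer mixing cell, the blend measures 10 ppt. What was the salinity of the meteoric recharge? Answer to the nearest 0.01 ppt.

0.38 ppt

Salt balance: 275,000×27.2 + 491,600×S = 766,600×10
7,480,000 + 491,600·S = 7,666,000
S = (7,666,000 − 7,480,000) / 491,600 = 0.3784 ppt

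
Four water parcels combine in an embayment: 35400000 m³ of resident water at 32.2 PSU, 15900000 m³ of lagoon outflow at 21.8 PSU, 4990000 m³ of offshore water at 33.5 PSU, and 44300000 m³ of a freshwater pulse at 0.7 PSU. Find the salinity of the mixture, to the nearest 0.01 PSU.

Weighted by volume,
salt = 35,400,000×32.2 + 15,900,000×21.8 + 4,990,000×33.5 + 44,300,000×0.7 = 1,139,880,000 + 346,620,000 + 167,165,000 + 31,010,000 = 1,684,675,000
volume = 35,400,000 + 15,900,000 + 4,990,000 + 44,300,000 = 100,590,000 m³
S = 1,684,675,000 / 100,590,000 = 16.7479 PSU

16.75 PSU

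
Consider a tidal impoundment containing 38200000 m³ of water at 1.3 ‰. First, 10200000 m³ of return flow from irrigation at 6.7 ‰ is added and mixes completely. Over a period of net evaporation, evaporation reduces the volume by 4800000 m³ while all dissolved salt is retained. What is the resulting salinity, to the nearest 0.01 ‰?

2.71 ‰

After mixing: salt = 38,200,000×1.3 + 10,200,000×6.7 = 118,000,000; volume = 48,400,000 m³
After evaporation: salt unchanged = 118,000,000; volume = 48,400,000 − 4,800,000 = 43,600,000 m³
S = 118,000,000 / 43,600,000 = 2.7064 ‰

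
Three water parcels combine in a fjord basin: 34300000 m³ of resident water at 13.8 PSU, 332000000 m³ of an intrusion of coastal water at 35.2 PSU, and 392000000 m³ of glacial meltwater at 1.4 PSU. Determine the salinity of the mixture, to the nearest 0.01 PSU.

16.76 PSU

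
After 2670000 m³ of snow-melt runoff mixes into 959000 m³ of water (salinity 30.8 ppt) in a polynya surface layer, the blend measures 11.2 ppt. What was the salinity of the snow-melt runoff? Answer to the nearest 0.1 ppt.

4.2 ppt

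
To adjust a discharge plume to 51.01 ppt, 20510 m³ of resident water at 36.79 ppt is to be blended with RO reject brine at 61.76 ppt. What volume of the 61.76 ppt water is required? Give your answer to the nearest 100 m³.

27100 m³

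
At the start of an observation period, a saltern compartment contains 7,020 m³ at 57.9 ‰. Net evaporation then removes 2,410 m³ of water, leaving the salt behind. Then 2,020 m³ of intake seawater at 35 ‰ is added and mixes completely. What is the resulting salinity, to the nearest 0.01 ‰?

71.97 ‰

After evaporation: salt = 7,020×57.9 = 406,458; volume = 7,020 − 2,410 = 4,610 m³
After mixing: salt = 406,458 + 2,020×35 = 477,158; volume = 4,610 + 2,020 = 6,630 m³
S = 477,158 / 6,630 = 71.9695 ‰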